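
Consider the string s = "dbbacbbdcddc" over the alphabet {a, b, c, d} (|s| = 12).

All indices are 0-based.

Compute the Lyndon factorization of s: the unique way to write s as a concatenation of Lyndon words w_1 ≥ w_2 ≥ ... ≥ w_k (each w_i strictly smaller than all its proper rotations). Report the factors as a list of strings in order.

emit factor 1: 'd' (i=0, period=1)
emit factor 2: 'b' (i=1, period=1)
emit factor 3: 'b' (i=2, period=1)
emit factor 4: 'acbbdcddc' (i=3, period=9)

["d", "b", "b", "acbbdcddc"]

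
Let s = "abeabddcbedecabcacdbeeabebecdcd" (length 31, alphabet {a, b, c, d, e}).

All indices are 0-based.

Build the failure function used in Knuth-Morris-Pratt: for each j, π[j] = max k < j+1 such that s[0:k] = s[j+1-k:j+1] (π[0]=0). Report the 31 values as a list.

[0, 0, 0, 1, 2, 0, 0, 0, 0, 0, 0, 0, 0, 1, 2, 0, 1, 0, 0, 0, 0, 0, 1, 2, 3, 0, 0, 0, 0, 0, 0]

π[0] = 0
j=1 s[j]='b': π[1]=0 (border '')
j=2 s[j]='e': π[2]=0 (border '')
j=3 s[j]='a': π[3]=1 (border 'a')
j=4 s[j]='b': π[4]=2 (border 'ab')
j=5 s[j]='d': k: 2→0; π[5]=0 (border '')
j=6 s[j]='d': π[6]=0 (border '')
j=7 s[j]='c': π[7]=0 (border '')
j=8 s[j]='b': π[8]=0 (border '')
j=9 s[j]='e': π[9]=0 (border '')
j=10 s[j]='d': π[10]=0 (border '')
j=11 s[j]='e': π[11]=0 (border '')
j=12 s[j]='c': π[12]=0 (border '')
j=13 s[j]='a': π[13]=1 (border 'a')
j=14 s[j]='b': π[14]=2 (border 'ab')
j=15 s[j]='c': k: 2→0; π[15]=0 (border '')
j=16 s[j]='a': π[16]=1 (border 'a')
j=17 s[j]='c': k: 1→0; π[17]=0 (border '')
j=18 s[j]='d': π[18]=0 (border '')
j=19 s[j]='b': π[19]=0 (border '')
j=20 s[j]='e': π[20]=0 (border '')
j=21 s[j]='e': π[21]=0 (border '')
j=22 s[j]='a': π[22]=1 (border 'a')
j=23 s[j]='b': π[23]=2 (border 'ab')
j=24 s[j]='e': π[24]=3 (border 'abe')
j=25 s[j]='b': k: 3→0; π[25]=0 (border '')
j=26 s[j]='e': π[26]=0 (border '')
j=27 s[j]='c': π[27]=0 (border '')
j=28 s[j]='d': π[28]=0 (border '')
j=29 s[j]='c': π[29]=0 (border '')
j=30 s[j]='d': π[30]=0 (border '')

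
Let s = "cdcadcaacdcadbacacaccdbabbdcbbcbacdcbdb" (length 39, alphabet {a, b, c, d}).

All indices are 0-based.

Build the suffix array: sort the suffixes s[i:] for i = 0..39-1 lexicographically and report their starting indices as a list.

[6, 23, 14, 16, 18, 7, 32, 11, 3, 38, 22, 13, 31, 28, 24, 29, 36, 25, 5, 15, 17, 10, 2, 30, 27, 35, 19, 20, 8, 0, 33, 37, 21, 12, 4, 9, 1, 26, 34]

sorted suffixes:
  #0 SA[0]=6  'aacdcadbacacaccdbabbdcbbcbacdcbdb'
  #1 SA[1]=23  'abbdcbbcbacdcbdb'
  #2 SA[2]=14  'acacaccdbabbdcbbcbacdcbdb'
  #3 SA[3]=16  'acaccdbabbdcbbcbacdcbdb'
  #4 SA[4]=18  'accdbabbdcbbcbacdcbdb'
  #5 SA[5]=7  'acdcadbacacaccdbabbdcbbcbacdcbdb'
  #6 SA[6]=32  'acdcbdb'
  #7 SA[7]=11  'adbacacaccdbabbdcbbcbacdcbdb'
  #8 SA[8]=3  'adcaacdcadbacacaccdbabbdcbbcbacdcbdb'
  #9 SA[9]=38  'b'
  #10 SA[10]=22  'babbdcbbcbacdcbdb'
  #11 SA[11]=13  'bacacaccdbabbdcbbcbacdcbdb'
  #12 SA[12]=31  'bacdcbdb'
  #13 SA[13]=28  'bbcbacdcbdb'
  #14 SA[14]=24  'bbdcbbcbacdcbdb'
  #15 SA[15]=29  'bcbacdcbdb'
  #16 SA[16]=36  'bdb'
  #17 SA[17]=25  'bdcbbcbacdcbdb'
  #18 SA[18]=5  'caacdcadbacacaccdbabbdcbbcbacdcbdb'
  #19 SA[19]=15  'cacaccdbabbdcbbcbacdcbdb'
  #20 SA[20]=17  'caccdbabbdcbbcbacdcbdb'
  #21 SA[21]=10  'cadbacacaccdbabbdcbbcbacdcbdb'
  #22 SA[22]=2  'cadcaacdcadbacacaccdbabbdcbbcbacdcbdb'
  #23 SA[23]=30  'cbacdcbdb'
  #24 SA[24]=27  'cbbcbacdcbdb'
  #25 SA[25]=35  'cbdb'
  #26 SA[26]=19  'ccdbabbdcbbcbacdcbdb'
  #27 SA[27]=20  'cdbabbdcbbcbacdcbdb'
  #28 SA[28]=8  'cdcadbacacaccdbabbdcbbcbacdcbdb'
  #29 SA[29]=0  'cdcadcaacdcadbacacaccdbabbdcbbcbacdcbdb'
  #30 SA[30]=33  'cdcbdb'
  #31 SA[31]=37  'db'
  #32 SA[32]=21  'dbabbdcbbcbacdcbdb'
  #33 SA[33]=12  'dbacacaccdbabbdcbbcbacdcbdb'
  #34 SA[34]=4  'dcaacdcadbacacaccdbabbdcbbcbacdcbdb'
  #35 SA[35]=9  'dcadbacacaccdbabbdcbbcbacdcbdb'
  #36 SA[36]=1  'dcadcaacdcadbacacaccdbabbdcbbcbacdcbdb'
  #37 SA[37]=26  'dcbbcbacdcbdb'
  #38 SA[38]=34  'dcbdb'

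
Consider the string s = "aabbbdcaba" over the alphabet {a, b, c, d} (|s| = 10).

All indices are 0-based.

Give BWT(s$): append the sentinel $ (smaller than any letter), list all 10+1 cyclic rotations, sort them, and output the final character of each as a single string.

rank  rotation     last
    0  $aabbbdcaba  a
    1  a$aabbbdcab  b
    2  aabbbdcaba$  $
    3  aba$aabbbdc  c
    4  abbbdcaba$a  a
    5  ba$aabbbdca  a
    6  bbbdcaba$aa  a
    7  bbdcaba$aab  b
    8  bdcaba$aabb  b
    9  caba$aabbbd  d
   10  dcaba$aabbb  b

ab$caaabbdb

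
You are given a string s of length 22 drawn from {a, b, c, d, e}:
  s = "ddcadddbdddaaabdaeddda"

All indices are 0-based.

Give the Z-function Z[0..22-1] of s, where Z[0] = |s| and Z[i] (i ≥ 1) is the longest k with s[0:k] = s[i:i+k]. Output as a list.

[22, 1, 0, 0, 2, 2, 1, 0, 2, 2, 1, 0, 0, 0, 0, 1, 0, 0, 2, 2, 1, 0]

Z[0]=22
i=1: i≥r, start 0; Z[1]=1 grow→box=[1,2)
i=2: i≥r, start 0; Z[2]=0
i=3: i≥r, start 0; Z[3]=0
i=4: i≥r, start 0; Z[4]=2 grow→box=[4,6)
i=5: min(r-i=1, Z[1]=1)=1; Z[5]=2 grow→box=[5,7)
i=6: min(r-i=1, Z[1]=1)=1; Z[6]=1
i=7: i≥r, start 0; Z[7]=0
i=8: i≥r, start 0; Z[8]=2 grow→box=[8,10)
i=9: min(r-i=1, Z[1]=1)=1; Z[9]=2 grow→box=[9,11)
i=10: min(r-i=1, Z[1]=1)=1; Z[10]=1
i=11: i≥r, start 0; Z[11]=0
i=12: i≥r, start 0; Z[12]=0
i=13: i≥r, start 0; Z[13]=0
i=14: i≥r, start 0; Z[14]=0
i=15: i≥r, start 0; Z[15]=1 grow→box=[15,16)
i=16: i≥r, start 0; Z[16]=0
i=17: i≥r, start 0; Z[17]=0
i=18: i≥r, start 0; Z[18]=2 grow→box=[18,20)
i=19: min(r-i=1, Z[1]=1)=1; Z[19]=2 grow→box=[19,21)
i=20: min(r-i=1, Z[1]=1)=1; Z[20]=1
i=21: i≥r, start 0; Z[21]=0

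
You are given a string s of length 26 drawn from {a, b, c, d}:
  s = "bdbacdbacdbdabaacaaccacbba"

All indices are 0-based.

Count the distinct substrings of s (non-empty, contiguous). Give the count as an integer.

rank | idx | suffix
   0 |  25 | a
   1 |  14 | aacaaccacbba
   2 |  17 | aaccacbba
   3 |  12 | abaacaaccacbba
   4 |  15 | acaaccacbba
   5 |  21 | acbba
   6 |  18 | accacbba
   7 |   3 | acdbacdbdabaacaaccacbba
   8 |   7 | acdbdabaacaaccacbba
   9 |  24 | ba
  10 |  13 | baacaaccacbba
  11 |   2 | bacdbacdbdabaacaaccacbba
  12 |   6 | bacdbdabaacaaccacbba
  13 |  23 | bba
  14 |  10 | bdabaacaaccacbba
  15 |   0 | bdbacdbacdbdabaacaaccacbba
  16 |  16 | caaccacbba
  17 |  20 | cacbba
  18 |  22 | cbba
  19 |  19 | ccacbba
  20 |   4 | cdbacdbdabaacaaccacbba
  21 |   8 | cdbdabaacaaccacbba
  22 |  11 | dabaacaaccacbba
  23 |   1 | dbacdbacdbdabaacaaccacbba
  24 |   5 | dbacdbdabaacaaccacbba
  25 |   9 | dbdabaacaaccacbba

SA = [25, 14, 17, 12, 15, 21, 18, 3, 7, 24, 13, 2, 6, 23, 10, 0, 16, 20, 22, 19, 4, 8, 11, 1, 5, 9]
i: (SA[i-1],SA[i]) lcp shared
  1: (25,14) 1 'a'
  2: (14,17) 3 'aac'
  3: (17,12) 1 'a'
  4: (12,15) 1 'a'
  5: (15,21) 2 'ac'
  6: (21,18) 2 'ac'
  7: (18,3) 2 'ac'
  8: (3,7) 4 'acdb'
  9: (7,24) 0 ''
  10: (24,13) 2 'ba'
  11: (13,2) 2 'ba'
  12: (2,6) 5 'bacdb'
  13: (6,23) 1 'b'
  14: (23,10) 1 'b'
  15: (10,0) 2 'bd'
  16: (0,16) 0 ''
  17: (16,20) 2 'ca'
  18: (20,22) 1 'c'
  19: (22,19) 1 'c'
  20: (19,4) 1 'c'
  21: (4,8) 3 'cdb'
  22: (8,11) 0 ''
  23: (11,1) 1 'd'
  24: (1,5) 6 'dbacdb'
  25: (5,9) 2 'db'

n(n+1)/2 = 26·27/2 = 351
Σ LCP = 0 + 1 + 3 + 1 + 1 + 2 + 2 + 2 + 4 + 0 + 2 + 2 + 5 + 1 + 1 + 2 + 0 + 2 + 1 + 1 + 1 + 3 + 0 + 1 + 6 + 2 = 46
distinct = 351 − 46 = 305

305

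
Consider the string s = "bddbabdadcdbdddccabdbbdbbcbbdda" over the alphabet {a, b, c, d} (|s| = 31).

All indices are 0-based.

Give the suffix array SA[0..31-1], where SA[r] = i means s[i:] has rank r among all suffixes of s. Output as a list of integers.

[30, 4, 17, 7, 3, 23, 20, 26, 24, 5, 21, 18, 27, 0, 11, 16, 25, 15, 9, 29, 6, 2, 22, 19, 10, 14, 8, 28, 1, 13, 12]

rank | idx | suffix
   0 |  30 | a
   1 |   4 | abdadcdbdddccabdbbdbbcbbdda
   2 |  17 | abdbbdbbcbbdda
   3 |   7 | adcdbdddccabdbbdbbcbbdda
   4 |   3 | babdadcdbdddccabdbbdbbcbbdda
   5 |  23 | bbcbbdda
   6 |  20 | bbdbbcbbdda
   7 |  26 | bbdda
   8 |  24 | bcbbdda
   9 |   5 | bdadcdbdddccabdbbdbbcbbdda
  10 |  21 | bdbbcbbdda
  11 |  18 | bdbbdbbcbbdda
  12 |  27 | bdda
  13 |   0 | bddbabdadcdbdddccabdbbdbbcbbdda
  14 |  11 | bdddccabdbbdbbcbbdda
  15 |  16 | cabdbbdbbcbbdda
  16 |  25 | cbbdda
  17 |  15 | ccabdbbdbbcbbdda
  18 |   9 | cdbdddccabdbbdbbcbbdda
  19 |  29 | da
  20 |   6 | dadcdbdddccabdbbdbbcbbdda
  21 |   2 | dbabdadcdbdddccabdbbdbbcbbdda
  22 |  22 | dbbcbbdda
  23 |  19 | dbbdbbcbbdda
  24 |  10 | dbdddccabdbbdbbcbbdda
  25 |  14 | dccabdbbdbbcbbdda
  26 |   8 | dcdbdddccabdbbdbbcbbdda
  27 |  28 | dda
  28 |   1 | ddbabdadcdbdddccabdbbdbbcbbdda
  29 |  13 | ddccabdbbdbbcbbdda
  30 |  12 | dddccabdbbdbbcbbdda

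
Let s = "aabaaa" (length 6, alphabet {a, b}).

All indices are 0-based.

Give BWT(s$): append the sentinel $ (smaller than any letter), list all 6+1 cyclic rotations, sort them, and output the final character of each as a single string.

rank  rotation last
    0  $aabaaa  a
    1  a$aabaa  a
    2  aa$aaba  a
    3  aaa$aab  b
    4  aabaaa$  $
    5  abaaa$a  a
    6  baaa$aa  a

aaab$aa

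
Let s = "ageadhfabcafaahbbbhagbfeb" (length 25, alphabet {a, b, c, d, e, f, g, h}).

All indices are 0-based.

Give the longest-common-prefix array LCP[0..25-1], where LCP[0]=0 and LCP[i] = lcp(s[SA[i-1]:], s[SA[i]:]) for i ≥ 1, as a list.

rank→(start, suffix):
  0 → (12, 'aahbbbhagbfeb')
  1 → (7, 'abcafaahbbbhagbfeb')
  2 → (3, 'adhfabcafaahbbbhagbfeb')
  3 → (10, 'afaahbbbhagbfeb')
  4 → (19, 'agbfeb')
  5 → (0, 'ageadhfabcafaahbbbhagbfeb')
  6 → (13, 'ahbbbhagbfeb')
  7 → (24, 'b')
  8 → (15, 'bbbhagbfeb')
  9 → (16, 'bbhagbfeb')
  10 → (8, 'bcafaahbbbhagbfeb')
  11 → (21, 'bfeb')
  12 → (17, 'bhagbfeb')
  13 → (9, 'cafaahbbbhagbfeb')
  14 → (4, 'dhfabcafaahbbbhagbfeb')
  15 → (2, 'eadhfabcafaahbbbhagbfeb')
  16 → (23, 'eb')
  17 → (11, 'faahbbbhagbfeb')
  18 → (6, 'fabcafaahbbbhagbfeb')
  19 → (22, 'feb')
  20 → (20, 'gbfeb')
  21 → (1, 'geadhfabcafaahbbbhagbfeb')
  22 → (18, 'hagbfeb')
  23 → (14, 'hbbbhagbfeb')
  24 → (5, 'hfabcafaahbbbhagbfeb')

SA = [12, 7, 3, 10, 19, 0, 13, 24, 15, 16, 8, 21, 17, 9, 4, 2, 23, 11, 6, 22, 20, 1, 18, 14, 5]
i: (SA[i-1],SA[i]) lcp shared
  1: (12,7) 1 'a'
  2: (7,3) 1 'a'
  3: (3,10) 1 'a'
  4: (10,19) 1 'a'
  5: (19,0) 2 'ag'
  6: (0,13) 1 'a'
  7: (13,24) 0 ''
  8: (24,15) 1 'b'
  9: (15,16) 2 'bb'
  10: (16,8) 1 'b'
  11: (8,21) 1 'b'
  12: (21,17) 1 'b'
  13: (17,9) 0 ''
  14: (9,4) 0 ''
  15: (4,2) 0 ''
  16: (2,23) 1 'e'
  17: (23,11) 0 ''
  18: (11,6) 2 'fa'
  19: (6,22) 1 'f'
  20: (22,20) 0 ''
  21: (20,1) 1 'g'
  22: (1,18) 0 ''
  23: (18,14) 1 'h'
  24: (14,5) 1 'h'

[0, 1, 1, 1, 1, 2, 1, 0, 1, 2, 1, 1, 1, 0, 0, 0, 1, 0, 2, 1, 0, 1, 0, 1, 1]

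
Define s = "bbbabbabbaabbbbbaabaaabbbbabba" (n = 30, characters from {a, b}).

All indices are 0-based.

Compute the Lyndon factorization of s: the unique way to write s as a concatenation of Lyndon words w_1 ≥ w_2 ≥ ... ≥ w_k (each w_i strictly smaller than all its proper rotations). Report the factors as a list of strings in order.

["b", "b", "b", "abb", "abb", "aabbbbb", "aab", "aaabbbbabb", "a"]

emit factor 1: 'b' (i=0, period=1)
emit factor 2: 'b' (i=1, period=1)
emit factor 3: 'b' (i=2, period=1)
emit factor 4: 'abb' (i=3, period=3)
emit factor 5: 'abb' (i=6, period=3)
emit factor 6: 'aabbbbb' (i=9, period=7)
emit factor 7: 'aab' (i=16, period=3)
emit factor 8: 'aaabbbbabb' (i=19, period=10)
emit factor 9: 'a' (i=29, period=1)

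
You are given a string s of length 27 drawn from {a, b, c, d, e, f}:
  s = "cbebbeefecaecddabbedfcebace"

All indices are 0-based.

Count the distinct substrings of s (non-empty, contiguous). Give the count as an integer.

350

sorted suffixes:
  #0 SA[0]=15  'abbedfcebace'
  #1 SA[1]=24  'ace'
  #2 SA[2]=10  'aecddabbedfcebace'
  #3 SA[3]=23  'bace'
  #4 SA[4]=16  'bbedfcebace'
  #5 SA[5]=3  'bbeefecaecddabbedfcebace'
  #6 SA[6]=1  'bebbeefecaecddabbedfcebace'
  #7 SA[7]=17  'bedfcebace'
  #8 SA[8]=4  'beefecaecddabbedfcebace'
  #9 SA[9]=9  'caecddabbedfcebace'
  #10 SA[10]=0  'cbebbeefecaecddabbedfcebace'
  #11 SA[11]=12  'cddabbedfcebace'
  #12 SA[12]=25  'ce'
  #13 SA[13]=21  'cebace'
  #14 SA[14]=14  'dabbedfcebace'
  #15 SA[15]=13  'ddabbedfcebace'
  #16 SA[16]=19  'dfcebace'
  #17 SA[17]=26  'e'
  #18 SA[18]=22  'ebace'
  #19 SA[19]=2  'ebbeefecaecddabbedfcebace'
  #20 SA[20]=8  'ecaecddabbedfcebace'
  #21 SA[21]=11  'ecddabbedfcebace'
  #22 SA[22]=18  'edfcebace'
  #23 SA[23]=5  'eefecaecddabbedfcebace'
  #24 SA[24]=6  'efecaecddabbedfcebace'
  #25 SA[25]=20  'fcebace'
  #26 SA[26]=7  'fecaecddabbedfcebace'

SA = [15, 24, 10, 23, 16, 3, 1, 17, 4, 9, 0, 12, 25, 21, 14, 13, 19, 26, 22, 2, 8, 11, 18, 5, 6, 20, 7]
rank  pair      lcp
   1  s[15:],s[24:]  1  'a'
   2  s[24:],s[10:]  1  'a'
   3  s[10:],s[23:]  0  ''
   4  s[23:],s[16:]  1  'b'
   5  s[16:],s[3:]  3  'bbe'
   6  s[3:],s[1:]  1  'b'
   7  s[1:],s[17:]  2  'be'
   8  s[17:],s[4:]  2  'be'
   9  s[4:],s[9:]  0  ''
  10  s[9:],s[0:]  1  'c'
  11  s[0:],s[12:]  1  'c'
  12  s[12:],s[25:]  1  'c'
  13  s[25:],s[21:]  2  'ce'
  14  s[21:],s[14:]  0  ''
  15  s[14:],s[13:]  1  'd'
  16  s[13:],s[19:]  1  'd'
  17  s[19:],s[26:]  0  ''
  18  s[26:],s[22:]  1  'e'
  19  s[22:],s[2:]  2  'eb'
  20  s[2:],s[8:]  1  'e'
  21  s[8:],s[11:]  2  'ec'
  22  s[11:],s[18:]  1  'e'
  23  s[18:],s[5:]  1  'e'
  24  s[5:],s[6:]  1  'e'
  25  s[6:],s[20:]  0  ''
  26  s[20:],s[7:]  1  'f'

n(n+1)/2 = 27·28/2 = 378
Σ LCP = 0 + 1 + 1 + 0 + 1 + 3 + 1 + 2 + 2 + 0 + 1 + 1 + 1 + 2 + 0 + 1 + 1 + 0 + 1 + 2 + 1 + 2 + 1 + 1 + 1 + 0 + 1 = 28
distinct = 378 − 28 = 350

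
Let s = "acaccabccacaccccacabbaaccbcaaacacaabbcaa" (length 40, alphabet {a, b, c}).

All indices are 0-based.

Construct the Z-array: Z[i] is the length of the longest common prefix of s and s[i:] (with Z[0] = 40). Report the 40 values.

Z[0]=40
i=1: outside box; Z[1]=0
i=2: outside box; Z[2]=2 extend→box=[2,4)
i=3: min(r-i=1, Z[1]=0)=0; Z[3]=0
i=4: outside box; Z[4]=0
i=5: outside box; Z[5]=1 extend→box=[5,6)
i=6: outside box; Z[6]=0
i=7: outside box; Z[7]=0
i=8: outside box; Z[8]=0
i=9: outside box; Z[9]=5 extend→box=[9,14)
i=10: min(r-i=4, Z[1]=0)=0; Z[10]=0
i=11: min(r-i=3, Z[2]=2)=2; Z[11]=2
i=12: min(r-i=2, Z[3]=0)=0; Z[12]=0
i=13: min(r-i=1, Z[4]=0)=0; Z[13]=0
i=14: outside box; Z[14]=0
i=15: outside box; Z[15]=0
i=16: outside box; Z[16]=3 extend→box=[16,19)
i=17: min(r-i=2, Z[1]=0)=0; Z[17]=0
i=18: min(r-i=1, Z[2]=2)=1; Z[18]=1
i=19: outside box; Z[19]=0
i=20: outside box; Z[20]=0
i=21: outside box; Z[21]=1 extend→box=[21,22)
i=22: outside box; Z[22]=2 extend→box=[22,24)
i=23: min(r-i=1, Z[1]=0)=0; Z[23]=0
i=24: outside box; Z[24]=0
i=25: outside box; Z[25]=0
i=26: outside box; Z[26]=0
i=27: outside box; Z[27]=1 extend→box=[27,28)
i=28: outside box; Z[28]=1 extend→box=[28,29)
i=29: outside box; Z[29]=4 extend→box=[29,33)
i=30: min(r-i=3, Z[1]=0)=0; Z[30]=0
i=31: min(r-i=2, Z[2]=2)=2; Z[31]=3 extend→box=[31,34)
i=32: min(r-i=2, Z[1]=0)=0; Z[32]=0
i=33: min(r-i=1, Z[2]=2)=1; Z[33]=1
i=34: outside box; Z[34]=1 extend→box=[34,35)
i=35: outside box; Z[35]=0
i=36: outside box; Z[36]=0
i=37: outside box; Z[37]=0
i=38: outside box; Z[38]=1 extend→box=[38,39)
i=39: outside box; Z[39]=1 extend→box=[39,40)

[40, 0, 2, 0, 0, 1, 0, 0, 0, 5, 0, 2, 0, 0, 0, 0, 3, 0, 1, 0, 0, 1, 2, 0, 0, 0, 0, 1, 1, 4, 0, 3, 0, 1, 1, 0, 0, 0, 1, 1]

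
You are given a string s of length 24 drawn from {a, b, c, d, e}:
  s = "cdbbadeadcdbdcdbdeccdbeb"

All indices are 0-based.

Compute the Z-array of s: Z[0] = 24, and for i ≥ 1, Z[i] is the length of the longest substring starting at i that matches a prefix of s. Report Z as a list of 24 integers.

Z[0]=24
i=1: i≥r, start 0; Z[1]=0
i=2: i≥r, start 0; Z[2]=0
i=3: i≥r, start 0; Z[3]=0
i=4: i≥r, start 0; Z[4]=0
i=5: i≥r, start 0; Z[5]=0
i=6: i≥r, start 0; Z[6]=0
i=7: i≥r, start 0; Z[7]=0
i=8: i≥r, start 0; Z[8]=0
i=9: i≥r, start 0; Z[9]=3 extend→box=[9,12)
i=10: min(r-i=2, Z[1]=0)=0; Z[10]=0
i=11: min(r-i=1, Z[2]=0)=0; Z[11]=0
i=12: i≥r, start 0; Z[12]=0
i=13: i≥r, start 0; Z[13]=3 extend→box=[13,16)
i=14: min(r-i=2, Z[1]=0)=0; Z[14]=0
i=15: min(r-i=1, Z[2]=0)=0; Z[15]=0
i=16: i≥r, start 0; Z[16]=0
i=17: i≥r, start 0; Z[17]=0
i=18: i≥r, start 0; Z[18]=1 extend→box=[18,19)
i=19: i≥r, start 0; Z[19]=3 extend→box=[19,22)
i=20: min(r-i=2, Z[1]=0)=0; Z[20]=0
i=21: min(r-i=1, Z[2]=0)=0; Z[21]=0
i=22: i≥r, start 0; Z[22]=0
i=23: i≥r, start 0; Z[23]=0

[24, 0, 0, 0, 0, 0, 0, 0, 0, 3, 0, 0, 0, 3, 0, 0, 0, 0, 1, 3, 0, 0, 0, 0]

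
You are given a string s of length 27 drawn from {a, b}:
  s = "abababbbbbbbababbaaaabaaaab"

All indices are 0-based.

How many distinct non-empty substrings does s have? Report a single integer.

rank | idx | suffix
   0 |  22 | aaaab
   1 |  17 | aaaabaaaab
   2 |  23 | aaab
   3 |  18 | aaabaaaab
   4 |  24 | aab
   5 |  19 | aabaaaab
   6 |  25 | ab
   7 |  20 | abaaaab
   8 |   0 | abababbbbbbbababbaaaabaaaab
   9 |  12 | ababbaaaabaaaab
  10 |   2 | ababbbbbbbababbaaaabaaaab
  11 |  14 | abbaaaabaaaab
  12 |   4 | abbbbbbbababbaaaabaaaab
  13 |  26 | b
  14 |  21 | baaaab
  15 |  16 | baaaabaaaab
  16 |  11 | bababbaaaabaaaab
  17 |   1 | bababbbbbbbababbaaaabaaaab
  18 |  13 | babbaaaabaaaab
  19 |   3 | babbbbbbbababbaaaabaaaab
  20 |  15 | bbaaaabaaaab
  21 |  10 | bbababbaaaabaaaab
  22 |   9 | bbbababbaaaabaaaab
  23 |   8 | bbbbababbaaaabaaaab
  24 |   7 | bbbbbababbaaaabaaaab
  25 |   6 | bbbbbbababbaaaabaaaab
  26 |   5 | bbbbbbbababbaaaabaaaab

SA = [22, 17, 23, 18, 24, 19, 25, 20, 0, 12, 2, 14, 4, 26, 21, 16, 11, 1, 13, 3, 15, 10, 9, 8, 7, 6, 5]
rank  pair      lcp
   1  s[22:],s[17:]  5  'aaaab'
   2  s[17:],s[23:]  3  'aaa'
   3  s[23:],s[18:]  4  'aaab'
   4  s[18:],s[24:]  2  'aa'
   5  s[24:],s[19:]  3  'aab'
   6  s[19:],s[25:]  1  'a'
   7  s[25:],s[20:]  2  'ab'
   8  s[20:],s[0:]  3  'aba'
   9  s[0:],s[12:]  4  'abab'
  10  s[12:],s[2:]  5  'ababb'
  11  s[2:],s[14:]  2  'ab'
  12  s[14:],s[4:]  3  'abb'
  13  s[4:],s[26:]  0  ''
  14  s[26:],s[21:]  1  'b'
  15  s[21:],s[16:]  6  'baaaab'
  16  s[16:],s[11:]  2  'ba'
  17  s[11:],s[1:]  6  'bababb'
  18  s[1:],s[13:]  3  'bab'
  19  s[13:],s[3:]  4  'babb'
  20  s[3:],s[15:]  1  'b'
  21  s[15:],s[10:]  3  'bba'
  22  s[10:],s[9:]  2  'bb'
  23  s[9:],s[8:]  3  'bbb'
  24  s[8:],s[7:]  4  'bbbb'
  25  s[7:],s[6:]  5  'bbbbb'
  26  s[6:],s[5:]  6  'bbbbbb'

n(n+1)/2 = 27·28/2 = 378
Σ LCP = 0 + 5 + 3 + 4 + 2 + 3 + 1 + 2 + 3 + 4 + 5 + 2 + 3 + 0 + 1 + 6 + 2 + 6 + 3 + 4 + 1 + 3 + 2 + 3 + 4 + 5 + 6 = 83
distinct = 378 − 83 = 295

295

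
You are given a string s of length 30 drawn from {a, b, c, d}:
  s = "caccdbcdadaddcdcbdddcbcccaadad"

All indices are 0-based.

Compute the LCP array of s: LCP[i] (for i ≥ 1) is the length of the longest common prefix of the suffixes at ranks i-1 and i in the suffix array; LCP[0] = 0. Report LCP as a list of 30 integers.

[0, 1, 1, 2, 4, 2, 0, 2, 1, 0, 2, 1, 2, 1, 2, 2, 1, 2, 2, 0, 1, 3, 3, 1, 1, 3, 2, 1, 3, 2]

rank | idx | suffix
   0 |  25 | aadad
   1 |   1 | accdbcdadaddcdcbdddcbcccaadad
   2 |  28 | ad
   3 |  26 | adad
   4 |   8 | adaddcdcbdddcbcccaadad
   5 |  10 | addcdcbdddcbcccaadad
   6 |  21 | bcccaadad
   7 |   5 | bcdadaddcdcbdddcbcccaadad
   8 |  16 | bdddcbcccaadad
   9 |  24 | caadad
  10 |   0 | caccdbcdadaddcdcbdddcbcccaadad
  11 |  20 | cbcccaadad
  12 |  15 | cbdddcbcccaadad
  13 |  23 | ccaadad
  14 |  22 | cccaadad
  15 |   2 | ccdbcdadaddcdcbdddcbcccaadad
  16 |   6 | cdadaddcdcbdddcbcccaadad
  17 |   3 | cdbcdadaddcdcbdddcbcccaadad
  18 |  13 | cdcbdddcbcccaadad
  19 |  29 | d
  20 |  27 | dad
  21 |   7 | dadaddcdcbdddcbcccaadad
  22 |   9 | daddcdcbdddcbcccaadad
  23 |   4 | dbcdadaddcdcbdddcbcccaadad
  24 |  19 | dcbcccaadad
  25 |  14 | dcbdddcbcccaadad
  26 |  12 | dcdcbdddcbcccaadad
  27 |  18 | ddcbcccaadad
  28 |  11 | ddcdcbdddcbcccaadad
  29 |  17 | dddcbcccaadad

SA = [25, 1, 28, 26, 8, 10, 21, 5, 16, 24, 0, 20, 15, 23, 22, 2, 6, 3, 13, 29, 27, 7, 9, 4, 19, 14, 12, 18, 11, 17]
i: (SA[i-1],SA[i]) lcp shared
  1: (25,1) 1 'a'
  2: (1,28) 1 'a'
  3: (28,26) 2 'ad'
  4: (26,8) 4 'adad'
  5: (8,10) 2 'ad'
  6: (10,21) 0 ''
  7: (21,5) 2 'bc'
  8: (5,16) 1 'b'
  9: (16,24) 0 ''
  10: (24,0) 2 'ca'
  11: (0,20) 1 'c'
  12: (20,15) 2 'cb'
  13: (15,23) 1 'c'
  14: (23,22) 2 'cc'
  15: (22,2) 2 'cc'
  16: (2,6) 1 'c'
  17: (6,3) 2 'cd'
  18: (3,13) 2 'cd'
  19: (13,29) 0 ''
  20: (29,27) 1 'd'
  21: (27,7) 3 'dad'
  22: (7,9) 3 'dad'
  23: (9,4) 1 'd'
  24: (4,19) 1 'd'
  25: (19,14) 3 'dcb'
  26: (14,12) 2 'dc'
  27: (12,18) 1 'd'
  28: (18,11) 3 'ddc'
  29: (11,17) 2 'dd'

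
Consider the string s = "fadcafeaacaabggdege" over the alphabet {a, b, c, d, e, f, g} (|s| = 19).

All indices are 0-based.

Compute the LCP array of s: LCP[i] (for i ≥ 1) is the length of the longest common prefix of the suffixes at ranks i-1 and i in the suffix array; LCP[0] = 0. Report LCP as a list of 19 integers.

rank | idx | suffix
   0 |  10 | aabggdege
   1 |   7 | aacaabggdege
   2 |  11 | abggdege
   3 |   8 | acaabggdege
   4 |   1 | adcafeaacaabggdege
   5 |   4 | afeaacaabggdege
   6 |  12 | bggdege
   7 |   9 | caabggdege
   8 |   3 | cafeaacaabggdege
   9 |   2 | dcafeaacaabggdege
  10 |  15 | dege
  11 |  18 | e
  12 |   6 | eaacaabggdege
  13 |  16 | ege
  14 |   0 | fadcafeaacaabggdege
  15 |   5 | feaacaabggdege
  16 |  14 | gdege
  17 |  17 | ge
  18 |  13 | ggdege

SA = [10, 7, 11, 8, 1, 4, 12, 9, 3, 2, 15, 18, 6, 16, 0, 5, 14, 17, 13]
[i] adj suffixes → lcp
  [1] 10/7 → 2 ('aa')
  [2] 7/11 → 1 ('a')
  [3] 11/8 → 1 ('a')
  [4] 8/1 → 1 ('a')
  [5] 1/4 → 1 ('a')
  [6] 4/12 → 0 ('')
  [7] 12/9 → 0 ('')
  [8] 9/3 → 2 ('ca')
  [9] 3/2 → 0 ('')
  [10] 2/15 → 1 ('d')
  [11] 15/18 → 0 ('')
  [12] 18/6 → 1 ('e')
  [13] 6/16 → 1 ('e')
  [14] 16/0 → 0 ('')
  [15] 0/5 → 1 ('f')
  [16] 5/14 → 0 ('')
  [17] 14/17 → 1 ('g')
  [18] 17/13 → 1 ('g')

[0, 2, 1, 1, 1, 1, 0, 0, 2, 0, 1, 0, 1, 1, 0, 1, 0, 1, 1]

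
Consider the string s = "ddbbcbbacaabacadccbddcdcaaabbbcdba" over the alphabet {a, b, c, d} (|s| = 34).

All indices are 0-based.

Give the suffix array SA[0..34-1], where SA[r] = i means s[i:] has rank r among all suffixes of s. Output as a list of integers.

rank | idx | suffix
   0 |  33 | a
   1 |  24 | aaabbbcdba
   2 |   9 | aabacadccbddcdcaaabbbcdba
   3 |  25 | aabbbcdba
   4 |  10 | abacadccbddcdcaaabbbcdba
   5 |  26 | abbbcdba
   6 |   7 | acaabacadccbddcdcaaabbbcdba
   7 |  12 | acadccbddcdcaaabbbcdba
   8 |  14 | adccbddcdcaaabbbcdba
   9 |  32 | ba
  10 |   6 | bacaabacadccbddcdcaaabbbcdba
  11 |  11 | bacadccbddcdcaaabbbcdba
  12 |   5 | bbacaabacadccbddcdcaaabbbcdba
  13 |  27 | bbbcdba
  14 |   2 | bbcbbacaabacadccbddcdcaaabbbcdba
  15 |  28 | bbcdba
  16 |   3 | bcbbacaabacadccbddcdcaaabbbcdba
  17 |  29 | bcdba
  18 |  18 | bddcdcaaabbbcdba
  19 |  23 | caaabbbcdba
  20 |   8 | caabacadccbddcdcaaabbbcdba
  21 |  13 | cadccbddcdcaaabbbcdba
  22 |   4 | cbbacaabacadccbddcdcaaabbbcdba
  23 |  17 | cbddcdcaaabbbcdba
  24 |  16 | ccbddcdcaaabbbcdba
  25 |  30 | cdba
  26 |  21 | cdcaaabbbcdba
  27 |  31 | dba
  28 |   1 | dbbcbbacaabacadccbddcdcaaabbbcdba
  29 |  22 | dcaaabbbcdba
  30 |  15 | dccbddcdcaaabbbcdba
  31 |  20 | dcdcaaabbbcdba
  32 |   0 | ddbbcbbacaabacadccbddcdcaaabbbcdba
  33 |  19 | ddcdcaaabbbcdba

[33, 24, 9, 25, 10, 26, 7, 12, 14, 32, 6, 11, 5, 27, 2, 28, 3, 29, 18, 23, 8, 13, 4, 17, 16, 30, 21, 31, 1, 22, 15, 20, 0, 19]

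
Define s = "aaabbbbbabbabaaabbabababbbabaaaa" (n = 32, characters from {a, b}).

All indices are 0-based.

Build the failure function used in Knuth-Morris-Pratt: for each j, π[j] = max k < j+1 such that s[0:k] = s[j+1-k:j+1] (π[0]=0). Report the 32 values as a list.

π[0] = 0
j=1 s[j]='a': π[1]=1 (border 'a')
j=2 s[j]='a': π[2]=2 (border 'aa')
j=3 s[j]='b': k: 2→1→0; π[3]=0 (border '')
j=4 s[j]='b': π[4]=0 (border '')
j=5 s[j]='b': π[5]=0 (border '')
j=6 s[j]='b': π[6]=0 (border '')
j=7 s[j]='b': π[7]=0 (border '')
j=8 s[j]='a': π[8]=1 (border 'a')
j=9 s[j]='b': k: 1→0; π[9]=0 (border '')
j=10 s[j]='b': π[10]=0 (border '')
j=11 s[j]='a': π[11]=1 (border 'a')
j=12 s[j]='b': k: 1→0; π[12]=0 (border '')
j=13 s[j]='a': π[13]=1 (border 'a')
j=14 s[j]='a': π[14]=2 (border 'aa')
j=15 s[j]='a': π[15]=3 (border 'aaa')
j=16 s[j]='b': π[16]=4 (border 'aaab')
j=17 s[j]='b': π[17]=5 (border 'aaabb')
j=18 s[j]='a': k: 5→0; π[18]=1 (border 'a')
j=19 s[j]='b': k: 1→0; π[19]=0 (border '')
j=20 s[j]='a': π[20]=1 (border 'a')
j=21 s[j]='b': k: 1→0; π[21]=0 (border '')
j=22 s[j]='a': π[22]=1 (border 'a')
j=23 s[j]='b': k: 1→0; π[23]=0 (border '')
j=24 s[j]='b': π[24]=0 (border '')
j=25 s[j]='b': π[25]=0 (border '')
j=26 s[j]='a': π[26]=1 (border 'a')
j=27 s[j]='b': k: 1→0; π[27]=0 (border '')
j=28 s[j]='a': π[28]=1 (border 'a')
j=29 s[j]='a': π[29]=2 (border 'aa')
j=30 s[j]='a': π[30]=3 (border 'aaa')
j=31 s[j]='a': k: 3→2; π[31]=3 (border 'aaa')

[0, 1, 2, 0, 0, 0, 0, 0, 1, 0, 0, 1, 0, 1, 2, 3, 4, 5, 1, 0, 1, 0, 1, 0, 0, 0, 1, 0, 1, 2, 3, 3]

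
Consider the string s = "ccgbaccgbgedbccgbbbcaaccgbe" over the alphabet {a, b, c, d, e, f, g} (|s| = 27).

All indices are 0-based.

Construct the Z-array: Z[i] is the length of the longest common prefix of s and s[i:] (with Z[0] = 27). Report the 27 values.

[27, 1, 0, 0, 0, 4, 1, 0, 0, 0, 0, 0, 0, 4, 1, 0, 0, 0, 0, 1, 0, 0, 4, 1, 0, 0, 0]

Z[0]=27
i=1: outside box; Z[1]=1 extend→box=[1,2)
i=2: outside box; Z[2]=0
i=3: outside box; Z[3]=0
i=4: outside box; Z[4]=0
i=5: outside box; Z[5]=4 extend→box=[5,9)
i=6: min(r-i=3, Z[1]=1)=1; Z[6]=1
i=7: min(r-i=2, Z[2]=0)=0; Z[7]=0
i=8: min(r-i=1, Z[3]=0)=0; Z[8]=0
i=9: outside box; Z[9]=0
i=10: outside box; Z[10]=0
i=11: outside box; Z[11]=0
i=12: outside box; Z[12]=0
i=13: outside box; Z[13]=4 extend→box=[13,17)
i=14: min(r-i=3, Z[1]=1)=1; Z[14]=1
i=15: min(r-i=2, Z[2]=0)=0; Z[15]=0
i=16: min(r-i=1, Z[3]=0)=0; Z[16]=0
i=17: outside box; Z[17]=0
i=18: outside box; Z[18]=0
i=19: outside box; Z[19]=1 extend→box=[19,20)
i=20: outside box; Z[20]=0
i=21: outside box; Z[21]=0
i=22: outside box; Z[22]=4 extend→box=[22,26)
i=23: min(r-i=3, Z[1]=1)=1; Z[23]=1
i=24: min(r-i=2, Z[2]=0)=0; Z[24]=0
i=25: min(r-i=1, Z[3]=0)=0; Z[25]=0
i=26: outside box; Z[26]=0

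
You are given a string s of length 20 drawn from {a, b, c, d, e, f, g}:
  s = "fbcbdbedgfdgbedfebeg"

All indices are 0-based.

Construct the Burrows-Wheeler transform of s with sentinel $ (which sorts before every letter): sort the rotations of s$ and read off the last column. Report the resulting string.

rank  rotation               last
    0  $fbcbdbedgfdgbedfebeg  g
    1  bcbdbedgfdgbedfebeg$f  f
    2  bdbedgfdgbedfebeg$fbc  c
    3  bedfebeg$fbcbdbedgfdg  g
    4  bedgfdgbedfebeg$fbcbd  d
    5  beg$fbcbdbedgfdgbedfe  e
    6  cbdbedgfdgbedfebeg$fb  b
    7  dbedgfdgbedfebeg$fbcb  b
    8  dfebeg$fbcbdbedgfdgbe  e
    9  dgbedfebeg$fbcbdbedgf  f
   10  dgfdgbedfebeg$fbcbdbe  e
   11  ebeg$fbcbdbedgfdgbedf  f
   12  edfebeg$fbcbdbedgfdgb  b
   13  edgfdgbedfebeg$fbcbdb  b
   14  eg$fbcbdbedgfdgbedfeb  b
   15  fbcbdbedgfdgbedfebeg$  $
   16  fdgbedfebeg$fbcbdbedg  g
   17  febeg$fbcbdbedgfdgbed  d
   18  g$fbcbdbedgfdgbedfebe  e
   19  gbedfebeg$fbcbdbedgfd  d
   20  gfdgbedfebeg$fbcbdbed  d

gfcgdebbefefbbb$gdedd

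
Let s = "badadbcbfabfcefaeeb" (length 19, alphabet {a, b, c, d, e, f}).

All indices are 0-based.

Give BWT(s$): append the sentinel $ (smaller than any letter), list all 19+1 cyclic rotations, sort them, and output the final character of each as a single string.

bfbdfe$dcabfaaeacbeb

rank  rotation              last
    0  $badadbcbfabfcefaeeb  b
    1  abfcefaeeb$badadbcbf  f
    2  adadbcbfabfcefaeeb$b  b
    3  adbcbfabfcefaeeb$bad  d
    4  aeeb$badadbcbfabfcef  f
    5  b$badadbcbfabfcefaee  e
    6  badadbcbfabfcefaeeb$  $
    7  bcbfabfcefaeeb$badad  d
    8  bfabfcefaeeb$badadbc  c
    9  bfcefaeeb$badadbcbfa  a
   10  cbfabfcefaeeb$badadb  b
   11  cefaeeb$badadbcbfabf  f
   12  dadbcbfabfcefaeeb$ba  a
   13  dbcbfabfcefaeeb$bada  a
   14  eb$badadbcbfabfcefae  e
   15  eeb$badadbcbfabfcefa  a
   16  efaeeb$badadbcbfabfc  c
   17  fabfcefaeeb$badadbcb  b
   18  faeeb$badadbcbfabfce  e
   19  fcefaeeb$badadbcbfab  b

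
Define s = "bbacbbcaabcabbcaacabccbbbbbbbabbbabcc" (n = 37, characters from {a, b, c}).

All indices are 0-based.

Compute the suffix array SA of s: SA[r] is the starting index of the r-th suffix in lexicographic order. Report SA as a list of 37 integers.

[7, 15, 29, 11, 8, 33, 18, 16, 2, 28, 32, 1, 27, 31, 0, 26, 30, 25, 24, 23, 22, 4, 12, 5, 13, 9, 34, 19, 36, 6, 14, 10, 17, 21, 3, 35, 20]

sorted suffixes:
  #0 SA[0]=7  'aabcabbcaacabccbbbbbbbabbbabcc'
  #1 SA[1]=15  'aacabccbbbbbbbabbbabcc'
  #2 SA[2]=29  'abbbabcc'
  #3 SA[3]=11  'abbcaacabccbbbbbbbabbbabcc'
  #4 SA[4]=8  'abcabbcaacabccbbbbbbbabbbabcc'
  #5 SA[5]=33  'abcc'
  #6 SA[6]=18  'abccbbbbbbbabbbabcc'
  #7 SA[7]=16  'acabccbbbbbbbabbbabcc'
  #8 SA[8]=2  'acbbcaabcabbcaacabccbbbbbbbabbbabcc'
  #9 SA[9]=28  'babbbabcc'
  #10 SA[10]=32  'babcc'
  #11 SA[11]=1  'bacbbcaabcabbcaacabccbbbbbbbabbbabcc'
  #12 SA[12]=27  'bbabbbabcc'
  #13 SA[13]=31  'bbabcc'
  #14 SA[14]=0  'bbacbbcaabcabbcaacabccbbbbbbbabbbabcc'
  #15 SA[15]=26  'bbbabbbabcc'
  #16 SA[16]=30  'bbbabcc'
  #17 SA[17]=25  'bbbbabbbabcc'
  #18 SA[18]=24  'bbbbbabbbabcc'
  #19 SA[19]=23  'bbbbbbabbbabcc'
  #20 SA[20]=22  'bbbbbbbabbbabcc'
  #21 SA[21]=4  'bbcaabcabbcaacabccbbbbbbbabbbabcc'
  #22 SA[22]=12  'bbcaacabccbbbbbbbabbbabcc'
  #23 SA[23]=5  'bcaabcabbcaacabccbbbbbbbabbbabcc'
  #24 SA[24]=13  'bcaacabccbbbbbbbabbbabcc'
  #25 SA[25]=9  'bcabbcaacabccbbbbbbbabbbabcc'
  #26 SA[26]=34  'bcc'
  #27 SA[27]=19  'bccbbbbbbbabbbabcc'
  #28 SA[28]=36  'c'
  #29 SA[29]=6  'caabcabbcaacabccbbbbbbbabbbabcc'
  #30 SA[30]=14  'caacabccbbbbbbbabbbabcc'
  #31 SA[31]=10  'cabbcaacabccbbbbbbbabbbabcc'
  #32 SA[32]=17  'cabccbbbbbbbabbbabcc'
  #33 SA[33]=21  'cbbbbbbbabbbabcc'
  #34 SA[34]=3  'cbbcaabcabbcaacabccbbbbbbbabbbabcc'
  #35 SA[35]=35  'cc'
  #36 SA[36]=20  'ccbbbbbbbabbbabcc'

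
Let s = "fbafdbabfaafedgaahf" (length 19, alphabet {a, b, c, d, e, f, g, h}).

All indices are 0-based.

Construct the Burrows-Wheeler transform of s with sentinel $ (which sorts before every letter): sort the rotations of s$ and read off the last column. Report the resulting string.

ffgbbaadfafefhb$aada

rank  rotation              last
    0  $fbafdbabfaafedgaahf  f
    1  aafedgaahf$fbafdbabf  f
    2  aahf$fbafdbabfaafedg  g
    3  abfaafedgaahf$fbafdb  b
    4  afdbabfaafedgaahf$fb  b
    5  afedgaahf$fbafdbabfa  a
    6  ahf$fbafdbabfaafedga  a
    7  babfaafedgaahf$fbafd  d
    8  bafdbabfaafedgaahf$f  f
    9  bfaafedgaahf$fbafdba  a
   10  dbabfaafedgaahf$fbaf  f
   11  dgaahf$fbafdbabfaafe  e
   12  edgaahf$fbafdbabfaaf  f
   13  f$fbafdbabfaafedgaah  h
   14  faafedgaahf$fbafdbab  b
   15  fbafdbabfaafedgaahf$  $
   16  fdbabfaafedgaahf$fba  a
   17  fedgaahf$fbafdbabfaa  a
   18  gaahf$fbafdbabfaafed  d
   19  hf$fbafdbabfaafedgaa  a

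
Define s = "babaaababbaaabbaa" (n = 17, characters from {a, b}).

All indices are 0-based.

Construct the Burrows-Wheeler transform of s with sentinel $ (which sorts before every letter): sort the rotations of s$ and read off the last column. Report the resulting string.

rank  rotation            last
    0  $babaaababbaaabbaa  a
    1  a$babaaababbaaabba  a
    2  aa$babaaababbaaabb  b
    3  aaababbaaabbaa$bab  b
    4  aaabbaa$babaaababb  b
    5  aababbaaabbaa$baba  a
    6  aabbaa$babaaababba  a
    7  abaaababbaaabbaa$b  b
    8  ababbaaabbaa$babaa  a
    9  abbaa$babaaababbaa  a
   10  abbaaabbaa$babaaab  b
   11  baa$babaaababbaaab  b
   12  baaababbaaabbaa$ba  a
   13  baaabbaa$babaaabab  b
   14  babaaababbaaabbaa$  $
   15  babbaaabbaa$babaaa  a
   16  bbaa$babaaababbaaa  a
   17  bbaaabbaa$babaaaba  a

aabbbaabaabbab$aaa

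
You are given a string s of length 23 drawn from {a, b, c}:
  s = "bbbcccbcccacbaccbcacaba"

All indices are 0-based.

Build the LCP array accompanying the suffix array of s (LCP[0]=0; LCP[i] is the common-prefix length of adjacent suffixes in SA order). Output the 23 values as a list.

[0, 1, 1, 2, 2, 0, 2, 1, 2, 1, 2, 4, 0, 2, 3, 1, 2, 3, 1, 2, 4, 2, 3]

sorted suffixes:
  #0 SA[0]=22  'a'
  #1 SA[1]=20  'aba'
  #2 SA[2]=18  'acaba'
  #3 SA[3]=10  'acbaccbcacaba'
  #4 SA[4]=13  'accbcacaba'
  #5 SA[5]=21  'ba'
  #6 SA[6]=12  'baccbcacaba'
  #7 SA[7]=0  'bbbcccbcccacbaccbcacaba'
  #8 SA[8]=1  'bbcccbcccacbaccbcacaba'
  #9 SA[9]=16  'bcacaba'
  #10 SA[10]=6  'bcccacbaccbcacaba'
  #11 SA[11]=2  'bcccbcccacbaccbcacaba'
  #12 SA[12]=19  'caba'
  #13 SA[13]=17  'cacaba'
  #14 SA[14]=9  'cacbaccbcacaba'
  #15 SA[15]=11  'cbaccbcacaba'
  #16 SA[16]=15  'cbcacaba'
  #17 SA[17]=5  'cbcccacbaccbcacaba'
  #18 SA[18]=8  'ccacbaccbcacaba'
  #19 SA[19]=14  'ccbcacaba'
  #20 SA[20]=4  'ccbcccacbaccbcacaba'
  #21 SA[21]=7  'cccacbaccbcacaba'
  #22 SA[22]=3  'cccbcccacbaccbcacaba'

SA = [22, 20, 18, 10, 13, 21, 12, 0, 1, 16, 6, 2, 19, 17, 9, 11, 15, 5, 8, 14, 4, 7, 3]
i: (SA[i-1],SA[i]) lcp shared
  1: (22,20) 1 'a'
  2: (20,18) 1 'a'
  3: (18,10) 2 'ac'
  4: (10,13) 2 'ac'
  5: (13,21) 0 ''
  6: (21,12) 2 'ba'
  7: (12,0) 1 'b'
  8: (0,1) 2 'bb'
  9: (1,16) 1 'b'
  10: (16,6) 2 'bc'
  11: (6,2) 4 'bccc'
  12: (2,19) 0 ''
  13: (19,17) 2 'ca'
  14: (17,9) 3 'cac'
  15: (9,11) 1 'c'
  16: (11,15) 2 'cb'
  17: (15,5) 3 'cbc'
  18: (5,8) 1 'c'
  19: (8,14) 2 'cc'
  20: (14,4) 4 'ccbc'
  21: (4,7) 2 'cc'
  22: (7,3) 3 'ccc'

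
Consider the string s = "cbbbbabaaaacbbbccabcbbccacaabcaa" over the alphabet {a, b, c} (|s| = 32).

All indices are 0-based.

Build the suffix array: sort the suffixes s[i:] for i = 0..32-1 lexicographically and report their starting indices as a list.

[31, 30, 7, 8, 26, 9, 5, 27, 17, 24, 10, 6, 4, 3, 2, 1, 12, 13, 20, 28, 18, 14, 21, 29, 25, 16, 23, 0, 11, 19, 15, 22]

rank→(start, suffix):
  0 → (31, 'a')
  1 → (30, 'aa')
  2 → (7, 'aaaacbbbccabcbbccacaabcaa')
  3 → (8, 'aaacbbbccabcbbccacaabcaa')
  4 → (26, 'aabcaa')
  5 → (9, 'aacbbbccabcbbccacaabcaa')
  6 → (5, 'abaaaacbbbccabcbbccacaabcaa')
  7 → (27, 'abcaa')
  8 → (17, 'abcbbccacaabcaa')
  9 → (24, 'acaabcaa')
  10 → (10, 'acbbbccabcbbccacaabcaa')
  11 → (6, 'baaaacbbbccabcbbccacaabcaa')
  12 → (4, 'babaaaacbbbccabcbbccacaabcaa')
  13 → (3, 'bbabaaaacbbbccabcbbccacaabcaa')
  14 → (2, 'bbbabaaaacbbbccabcbbccacaabcaa')
  15 → (1, 'bbbbabaaaacbbbccabcbbccacaabcaa')
  16 → (12, 'bbbccabcbbccacaabcaa')
  17 → (13, 'bbccabcbbccacaabcaa')
  18 → (20, 'bbccacaabcaa')
  19 → (28, 'bcaa')
  20 → (18, 'bcbbccacaabcaa')
  21 → (14, 'bccabcbbccacaabcaa')
  22 → (21, 'bccacaabcaa')
  23 → (29, 'caa')
  24 → (25, 'caabcaa')
  25 → (16, 'cabcbbccacaabcaa')
  26 → (23, 'cacaabcaa')
  27 → (0, 'cbbbbabaaaacbbbccabcbbccacaabcaa')
  28 → (11, 'cbbbccabcbbccacaabcaa')
  29 → (19, 'cbbccacaabcaa')
  30 → (15, 'ccabcbbccacaabcaa')
  31 → (22, 'ccacaabcaa')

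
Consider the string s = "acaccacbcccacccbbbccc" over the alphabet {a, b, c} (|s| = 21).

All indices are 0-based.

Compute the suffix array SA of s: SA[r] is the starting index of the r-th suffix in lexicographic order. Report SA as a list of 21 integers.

[0, 5, 2, 11, 15, 16, 17, 7, 20, 4, 1, 10, 14, 6, 19, 3, 9, 13, 18, 8, 12]

rank→(start, suffix):
  0 → (0, 'acaccacbcccacccbbbccc')
  1 → (5, 'acbcccacccbbbccc')
  2 → (2, 'accacbcccacccbbbccc')
  3 → (11, 'acccbbbccc')
  4 → (15, 'bbbccc')
  5 → (16, 'bbccc')
  6 → (17, 'bccc')
  7 → (7, 'bcccacccbbbccc')
  8 → (20, 'c')
  9 → (4, 'cacbcccacccbbbccc')
  10 → (1, 'caccacbcccacccbbbccc')
  11 → (10, 'cacccbbbccc')
  12 → (14, 'cbbbccc')
  13 → (6, 'cbcccacccbbbccc')
  14 → (19, 'cc')
  15 → (3, 'ccacbcccacccbbbccc')
  16 → (9, 'ccacccbbbccc')
  17 → (13, 'ccbbbccc')
  18 → (18, 'ccc')
  19 → (8, 'cccacccbbbccc')
  20 → (12, 'cccbbbccc')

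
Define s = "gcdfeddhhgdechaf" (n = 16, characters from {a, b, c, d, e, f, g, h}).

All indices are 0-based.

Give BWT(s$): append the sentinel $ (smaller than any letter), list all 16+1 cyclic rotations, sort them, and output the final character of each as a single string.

rank  rotation           last
    0  $gcdfeddhhgdechaf  f
    1  af$gcdfeddhhgdech  h
    2  cdfeddhhgdechaf$g  g
    3  chaf$gcdfeddhhgde  e
    4  ddhhgdechaf$gcdfe  e
    5  dechaf$gcdfeddhhg  g
    6  dfeddhhgdechaf$gc  c
    7  dhhgdechaf$gcdfed  d
    8  echaf$gcdfeddhhgd  d
    9  eddhhgdechaf$gcdf  f
   10  f$gcdfeddhhgdecha  a
   11  feddhhgdechaf$gcd  d
   12  gcdfeddhhgdechaf$  $
   13  gdechaf$gcdfeddhh  h
   14  haf$gcdfeddhhgdec  c
   15  hgdechaf$gcdfeddh  h
   16  hhgdechaf$gcdfedd  d

fhgeegcddfad$hchd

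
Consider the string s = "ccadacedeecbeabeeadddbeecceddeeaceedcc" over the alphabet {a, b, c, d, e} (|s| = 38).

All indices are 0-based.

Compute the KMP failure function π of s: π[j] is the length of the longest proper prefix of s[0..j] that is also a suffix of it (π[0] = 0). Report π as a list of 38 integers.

[0, 1, 0, 0, 0, 1, 0, 0, 0, 0, 1, 0, 0, 0, 0, 0, 0, 0, 0, 0, 0, 0, 0, 0, 1, 2, 0, 0, 0, 0, 0, 0, 1, 0, 0, 0, 1, 2]

π[0] = 0
j=1 s[j]='c': π[1]=1 (border 'c')
j=2 s[j]='a': k: 1→0; π[2]=0 (border '')
j=3 s[j]='d': π[3]=0 (border '')
j=4 s[j]='a': π[4]=0 (border '')
j=5 s[j]='c': π[5]=1 (border 'c')
j=6 s[j]='e': k: 1→0; π[6]=0 (border '')
j=7 s[j]='d': π[7]=0 (border '')
j=8 s[j]='e': π[8]=0 (border '')
j=9 s[j]='e': π[9]=0 (border '')
j=10 s[j]='c': π[10]=1 (border 'c')
j=11 s[j]='b': k: 1→0; π[11]=0 (border '')
j=12 s[j]='e': π[12]=0 (border '')
j=13 s[j]='a': π[13]=0 (border '')
j=14 s[j]='b': π[14]=0 (border '')
j=15 s[j]='e': π[15]=0 (border '')
j=16 s[j]='e': π[16]=0 (border '')
j=17 s[j]='a': π[17]=0 (border '')
j=18 s[j]='d': π[18]=0 (border '')
j=19 s[j]='d': π[19]=0 (border '')
j=20 s[j]='d': π[20]=0 (border '')
j=21 s[j]='b': π[21]=0 (border '')
j=22 s[j]='e': π[22]=0 (border '')
j=23 s[j]='e': π[23]=0 (border '')
j=24 s[j]='c': π[24]=1 (border 'c')
j=25 s[j]='c': π[25]=2 (border 'cc')
j=26 s[j]='e': k: 2→1→0; π[26]=0 (border '')
j=27 s[j]='d': π[27]=0 (border '')
j=28 s[j]='d': π[28]=0 (border '')
j=29 s[j]='e': π[29]=0 (border '')
j=30 s[j]='e': π[30]=0 (border '')
j=31 s[j]='a': π[31]=0 (border '')
j=32 s[j]='c': π[32]=1 (border 'c')
j=33 s[j]='e': k: 1→0; π[33]=0 (border '')
j=34 s[j]='e': π[34]=0 (border '')
j=35 s[j]='d': π[35]=0 (border '')
j=36 s[j]='c': π[36]=1 (border 'c')
j=37 s[j]='c': π[37]=2 (border 'cc')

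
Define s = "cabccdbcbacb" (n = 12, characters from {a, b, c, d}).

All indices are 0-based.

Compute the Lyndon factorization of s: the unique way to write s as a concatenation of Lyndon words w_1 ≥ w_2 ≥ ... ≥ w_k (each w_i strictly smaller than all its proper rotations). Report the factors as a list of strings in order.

emit factor 1: 'c' (i=0, period=1)
emit factor 2: 'abccdbcbacb' (i=1, period=11)

["c", "abccdbcbacb"]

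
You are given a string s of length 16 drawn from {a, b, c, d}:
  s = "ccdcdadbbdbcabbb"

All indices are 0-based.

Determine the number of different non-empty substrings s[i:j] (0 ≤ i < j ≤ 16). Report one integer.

120

rank→(start, suffix):
  0 → (12, 'abbb')
  1 → (5, 'adbbdbcabbb')
  2 → (15, 'b')
  3 → (14, 'bb')
  4 → (13, 'bbb')
  5 → (7, 'bbdbcabbb')
  6 → (10, 'bcabbb')
  7 → (8, 'bdbcabbb')
  8 → (11, 'cabbb')
  9 → (0, 'ccdcdadbbdbcabbb')
  10 → (3, 'cdadbbdbcabbb')
  11 → (1, 'cdcdadbbdbcabbb')
  12 → (4, 'dadbbdbcabbb')
  13 → (6, 'dbbdbcabbb')
  14 → (9, 'dbcabbb')
  15 → (2, 'dcdadbbdbcabbb')

SA = [12, 5, 15, 14, 13, 7, 10, 8, 11, 0, 3, 1, 4, 6, 9, 2]
rank  pair      lcp
   1  s[12:],s[5:]  1  'a'
   2  s[5:],s[15:]  0  ''
   3  s[15:],s[14:]  1  'b'
   4  s[14:],s[13:]  2  'bb'
   5  s[13:],s[7:]  2  'bb'
   6  s[7:],s[10:]  1  'b'
   7  s[10:],s[8:]  1  'b'
   8  s[8:],s[11:]  0  ''
   9  s[11:],s[0:]  1  'c'
  10  s[0:],s[3:]  1  'c'
  11  s[3:],s[1:]  2  'cd'
  12  s[1:],s[4:]  0  ''
  13  s[4:],s[6:]  1  'd'
  14  s[6:],s[9:]  2  'db'
  15  s[9:],s[2:]  1  'd'

n(n+1)/2 = 16·17/2 = 136
Σ LCP = 0 + 1 + 0 + 1 + 2 + 2 + 1 + 1 + 0 + 1 + 1 + 2 + 0 + 1 + 2 + 1 = 16
distinct = 136 − 16 = 120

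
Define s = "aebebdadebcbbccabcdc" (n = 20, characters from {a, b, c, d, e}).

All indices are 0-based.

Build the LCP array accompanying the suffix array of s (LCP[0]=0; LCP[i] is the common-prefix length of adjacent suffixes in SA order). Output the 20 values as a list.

[0, 1, 1, 0, 1, 2, 2, 1, 1, 0, 1, 1, 1, 1, 0, 1, 1, 0, 2, 2]

rank→(start, suffix):
  0 → (15, 'abcdc')
  1 → (6, 'adebcbbccabcdc')
  2 → (0, 'aebebdadebcbbccabcdc')
  3 → (11, 'bbccabcdc')
  4 → (9, 'bcbbccabcdc')
  5 → (12, 'bccabcdc')
  6 → (16, 'bcdc')
  7 → (4, 'bdadebcbbccabcdc')
  8 → (2, 'bebdadebcbbccabcdc')
  9 → (19, 'c')
  10 → (14, 'cabcdc')
  11 → (10, 'cbbccabcdc')
  12 → (13, 'ccabcdc')
  13 → (17, 'cdc')
  14 → (5, 'dadebcbbccabcdc')
  15 → (18, 'dc')
  16 → (7, 'debcbbccabcdc')
  17 → (8, 'ebcbbccabcdc')
  18 → (3, 'ebdadebcbbccabcdc')
  19 → (1, 'ebebdadebcbbccabcdc')

SA = [15, 6, 0, 11, 9, 12, 16, 4, 2, 19, 14, 10, 13, 17, 5, 18, 7, 8, 3, 1]
rank  pair      lcp
   1  s[15:],s[6:]  1  'a'
   2  s[6:],s[0:]  1  'a'
   3  s[0:],s[11:]  0  ''
   4  s[11:],s[9:]  1  'b'
   5  s[9:],s[12:]  2  'bc'
   6  s[12:],s[16:]  2  'bc'
   7  s[16:],s[4:]  1  'b'
   8  s[4:],s[2:]  1  'b'
   9  s[2:],s[19:]  0  ''
  10  s[19:],s[14:]  1  'c'
  11  s[14:],s[10:]  1  'c'
  12  s[10:],s[13:]  1  'c'
  13  s[13:],s[17:]  1  'c'
  14  s[17:],s[5:]  0  ''
  15  s[5:],s[18:]  1  'd'
  16  s[18:],s[7:]  1  'd'
  17  s[7:],s[8:]  0  ''
  18  s[8:],s[3:]  2  'eb'
  19  s[3:],s[1:]  2  'eb'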